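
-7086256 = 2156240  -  9242496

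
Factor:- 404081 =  - 404081^1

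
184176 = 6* 30696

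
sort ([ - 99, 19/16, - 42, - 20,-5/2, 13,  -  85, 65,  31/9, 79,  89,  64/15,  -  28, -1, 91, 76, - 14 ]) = [ - 99, - 85 , - 42,-28, - 20, - 14 , - 5/2  , - 1, 19/16, 31/9,64/15,13, 65,76, 79 , 89 , 91]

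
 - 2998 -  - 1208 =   -  1790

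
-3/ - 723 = 1/241 = 0.00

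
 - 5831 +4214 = - 1617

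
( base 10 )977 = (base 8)1721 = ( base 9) 1305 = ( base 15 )452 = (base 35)rw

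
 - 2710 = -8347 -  - 5637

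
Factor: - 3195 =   -  3^2 * 5^1*71^1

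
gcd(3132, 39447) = 27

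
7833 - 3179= 4654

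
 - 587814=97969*( - 6)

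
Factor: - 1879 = - 1879^1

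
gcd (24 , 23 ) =1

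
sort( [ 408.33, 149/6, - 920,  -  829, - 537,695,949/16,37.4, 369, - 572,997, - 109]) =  [ - 920, - 829 , - 572, - 537 , - 109,149/6, 37.4,949/16, 369, 408.33,695 , 997]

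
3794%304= 146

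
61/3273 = 61/3273= 0.02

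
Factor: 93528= 2^3*3^3*433^1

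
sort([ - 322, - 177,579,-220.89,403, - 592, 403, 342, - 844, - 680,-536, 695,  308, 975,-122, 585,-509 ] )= [ - 844, - 680, - 592, - 536,-509, - 322, - 220.89, - 177, - 122, 308,342, 403, 403,579, 585, 695, 975 ] 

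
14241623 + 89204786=103446409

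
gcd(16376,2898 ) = 46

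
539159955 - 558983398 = -19823443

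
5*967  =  4835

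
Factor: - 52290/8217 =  - 2^1*5^1 * 7^1*11^( - 1) = - 70/11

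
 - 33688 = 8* (-4211) 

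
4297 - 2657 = 1640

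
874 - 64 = 810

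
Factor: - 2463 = -3^1*821^1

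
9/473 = 9/473=0.02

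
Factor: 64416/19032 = 44/13=2^2*11^1*13^( - 1 ) 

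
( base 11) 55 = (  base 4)330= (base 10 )60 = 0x3C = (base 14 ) 44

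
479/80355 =479/80355 = 0.01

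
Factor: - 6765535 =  - 5^1*7^1 * 193301^1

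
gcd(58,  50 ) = 2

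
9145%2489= 1678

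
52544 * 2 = 105088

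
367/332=1 + 35/332 = 1.11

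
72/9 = 8 = 8.00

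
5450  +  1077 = 6527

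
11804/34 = 5902/17 =347.18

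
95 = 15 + 80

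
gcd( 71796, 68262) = 186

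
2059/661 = 2059/661 = 3.11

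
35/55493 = 35/55493 = 0.00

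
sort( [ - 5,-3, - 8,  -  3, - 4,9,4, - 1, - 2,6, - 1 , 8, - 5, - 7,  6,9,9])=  [ - 8, - 7,  -  5, - 5, - 4 , -3, - 3, - 2, - 1,-1,  4, 6,6, 8,  9,9,9]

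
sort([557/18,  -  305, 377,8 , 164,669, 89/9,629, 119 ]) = [ - 305, 8, 89/9, 557/18, 119, 164, 377, 629 , 669]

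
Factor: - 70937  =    -  70937^1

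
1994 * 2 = 3988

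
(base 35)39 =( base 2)1110010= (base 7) 222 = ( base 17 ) 6C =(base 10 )114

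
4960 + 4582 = 9542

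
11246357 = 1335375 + 9910982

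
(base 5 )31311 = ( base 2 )100000100001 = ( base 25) 386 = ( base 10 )2081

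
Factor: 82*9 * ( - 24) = -17712 = -  2^4*3^3*41^1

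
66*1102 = 72732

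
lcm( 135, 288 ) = 4320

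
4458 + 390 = 4848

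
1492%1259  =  233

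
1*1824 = 1824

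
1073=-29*( - 37) 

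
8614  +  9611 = 18225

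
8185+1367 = 9552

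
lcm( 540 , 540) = 540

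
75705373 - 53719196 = 21986177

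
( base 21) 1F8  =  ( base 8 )1374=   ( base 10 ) 764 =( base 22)1CG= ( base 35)LT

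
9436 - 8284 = 1152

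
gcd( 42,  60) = 6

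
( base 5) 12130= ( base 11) 762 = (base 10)915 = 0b1110010011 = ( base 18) 2EF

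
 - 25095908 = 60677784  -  85773692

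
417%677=417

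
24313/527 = 24313/527=46.13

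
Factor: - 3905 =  - 5^1*11^1*71^1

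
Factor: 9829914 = 2^1 * 3^1 * 31^1*41^1*1289^1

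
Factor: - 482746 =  - 2^1 * 11^1 * 21943^1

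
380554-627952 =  - 247398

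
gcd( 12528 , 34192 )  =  16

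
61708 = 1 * 61708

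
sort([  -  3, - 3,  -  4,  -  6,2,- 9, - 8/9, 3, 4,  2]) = [-9,  -  6,  -  4, - 3, - 3, - 8/9, 2,  2,3,  4]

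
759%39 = 18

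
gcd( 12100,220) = 220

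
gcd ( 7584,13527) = 3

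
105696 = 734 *144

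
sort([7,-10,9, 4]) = [- 10,  4, 7, 9]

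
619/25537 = 619/25537 = 0.02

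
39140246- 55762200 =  - 16621954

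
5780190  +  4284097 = 10064287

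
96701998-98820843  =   - 2118845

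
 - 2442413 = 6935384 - 9377797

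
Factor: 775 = 5^2* 31^1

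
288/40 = 36/5 = 7.20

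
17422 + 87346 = 104768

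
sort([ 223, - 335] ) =[ - 335,223] 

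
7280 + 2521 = 9801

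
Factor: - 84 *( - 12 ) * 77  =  2^4 * 3^2*7^2*11^1 = 77616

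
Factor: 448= 2^6*7^1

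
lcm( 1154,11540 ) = 11540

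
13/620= 13/620 = 0.02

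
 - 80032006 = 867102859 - 947134865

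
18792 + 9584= 28376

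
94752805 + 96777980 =191530785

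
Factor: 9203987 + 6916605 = 2^4*61^1*83^1 * 199^1 = 16120592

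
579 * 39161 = 22674219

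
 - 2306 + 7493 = 5187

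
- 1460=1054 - 2514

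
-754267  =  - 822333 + 68066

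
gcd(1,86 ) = 1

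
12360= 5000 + 7360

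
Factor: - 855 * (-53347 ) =3^2*5^1 * 7^1*19^1*7621^1  =  45611685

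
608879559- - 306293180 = 915172739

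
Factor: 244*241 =2^2 *61^1*241^1   =  58804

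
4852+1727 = 6579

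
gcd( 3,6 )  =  3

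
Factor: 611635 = 5^1 * 122327^1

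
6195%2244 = 1707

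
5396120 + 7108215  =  12504335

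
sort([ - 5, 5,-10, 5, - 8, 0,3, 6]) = [  -  10, - 8,-5,0, 3, 5, 5, 6 ] 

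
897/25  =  897/25  =  35.88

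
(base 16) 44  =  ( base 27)2e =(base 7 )125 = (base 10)68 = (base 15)48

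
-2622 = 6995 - 9617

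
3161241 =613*5157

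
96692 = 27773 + 68919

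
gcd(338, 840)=2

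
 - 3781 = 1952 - 5733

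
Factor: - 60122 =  - 2^1*23^1*1307^1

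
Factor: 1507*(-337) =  - 11^1*  137^1*337^1= - 507859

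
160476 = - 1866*(  -  86 ) 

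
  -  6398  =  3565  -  9963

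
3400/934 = 1700/467  =  3.64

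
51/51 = 1 = 1.00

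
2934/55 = 2934/55 = 53.35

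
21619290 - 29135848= - 7516558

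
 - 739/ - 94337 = 739/94337 = 0.01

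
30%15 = 0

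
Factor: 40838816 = 2^5*1276213^1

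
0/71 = 0 = 0.00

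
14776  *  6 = 88656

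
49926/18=2773 + 2/3 = 2773.67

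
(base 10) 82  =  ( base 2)1010010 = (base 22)3g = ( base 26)34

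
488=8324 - 7836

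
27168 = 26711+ 457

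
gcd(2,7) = 1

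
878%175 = 3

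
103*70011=7211133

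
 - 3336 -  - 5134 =1798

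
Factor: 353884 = 2^2*88471^1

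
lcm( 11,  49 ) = 539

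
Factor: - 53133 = - 3^1*89^1*199^1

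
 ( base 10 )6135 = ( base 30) 6of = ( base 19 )gih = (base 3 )22102020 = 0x17f7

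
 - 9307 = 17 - 9324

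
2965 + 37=3002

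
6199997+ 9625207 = 15825204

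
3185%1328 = 529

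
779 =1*779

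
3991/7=570+1/7 = 570.14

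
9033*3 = 27099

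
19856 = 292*68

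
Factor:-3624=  - 2^3*3^1*151^1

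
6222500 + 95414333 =101636833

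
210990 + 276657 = 487647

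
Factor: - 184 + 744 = 2^4*5^1*7^1 = 560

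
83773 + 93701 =177474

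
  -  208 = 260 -468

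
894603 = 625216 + 269387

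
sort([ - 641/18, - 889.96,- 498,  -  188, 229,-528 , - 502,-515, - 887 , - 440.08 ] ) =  [  -  889.96, - 887, - 528, - 515, - 502 , - 498,  -  440.08,-188, - 641/18,229 ] 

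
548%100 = 48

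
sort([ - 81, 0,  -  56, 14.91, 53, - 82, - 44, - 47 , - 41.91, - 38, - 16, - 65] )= [ - 82, - 81,-65, - 56, - 47, - 44 , - 41.91,-38,  -  16, 0, 14.91, 53]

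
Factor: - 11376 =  - 2^4*3^2*79^1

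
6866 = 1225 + 5641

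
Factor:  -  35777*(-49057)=1755112289= 7^1 * 19^1*269^1* 49057^1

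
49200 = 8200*6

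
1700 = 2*850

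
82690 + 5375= 88065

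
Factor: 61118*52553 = 2^1 * 30559^1*52553^1 = 3211934254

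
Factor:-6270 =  -2^1*3^1*5^1*11^1 * 19^1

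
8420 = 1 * 8420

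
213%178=35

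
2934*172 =504648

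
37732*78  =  2943096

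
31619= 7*4517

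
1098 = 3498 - 2400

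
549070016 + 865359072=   1414429088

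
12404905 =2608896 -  - 9796009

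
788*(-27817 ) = - 21919796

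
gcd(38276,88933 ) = 1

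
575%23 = 0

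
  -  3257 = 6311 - 9568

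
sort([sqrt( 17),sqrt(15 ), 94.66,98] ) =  [sqrt(15 ), sqrt(17 ),94.66,98] 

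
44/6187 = 44/6187 = 0.01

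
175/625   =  7/25=0.28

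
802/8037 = 802/8037 = 0.10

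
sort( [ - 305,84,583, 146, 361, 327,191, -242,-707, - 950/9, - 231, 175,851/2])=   [ - 707, - 305 ,-242,-231, - 950/9, 84,146,175, 191,327,361, 851/2, 583]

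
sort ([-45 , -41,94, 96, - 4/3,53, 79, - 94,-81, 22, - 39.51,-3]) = [  -  94,-81,-45,-41, -39.51,-3, -4/3,  22, 53,79, 94,96 ]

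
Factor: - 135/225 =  - 3/5 = - 3^1*5^ ( - 1 ) 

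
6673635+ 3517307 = 10190942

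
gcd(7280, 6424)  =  8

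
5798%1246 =814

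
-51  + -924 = -975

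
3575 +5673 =9248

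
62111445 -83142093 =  - 21030648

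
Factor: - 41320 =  - 2^3 * 5^1 * 1033^1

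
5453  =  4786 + 667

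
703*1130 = 794390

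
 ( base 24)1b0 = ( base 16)348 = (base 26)168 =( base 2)1101001000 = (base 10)840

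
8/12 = 2/3  =  0.67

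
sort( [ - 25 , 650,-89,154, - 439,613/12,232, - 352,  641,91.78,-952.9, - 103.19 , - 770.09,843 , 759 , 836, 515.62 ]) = [ - 952.9, - 770.09, - 439, - 352,-103.19, - 89, - 25, 613/12,91.78,154,232,515.62,641,650,759, 836, 843]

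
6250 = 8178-1928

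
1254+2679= 3933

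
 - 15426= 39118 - 54544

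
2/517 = 2/517 = 0.00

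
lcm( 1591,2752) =101824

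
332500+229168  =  561668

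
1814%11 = 10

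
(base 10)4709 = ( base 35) 3tj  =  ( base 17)G50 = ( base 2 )1001001100101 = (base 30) 56T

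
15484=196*79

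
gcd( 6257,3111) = 1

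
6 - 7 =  - 1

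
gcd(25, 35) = 5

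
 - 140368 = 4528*( - 31) 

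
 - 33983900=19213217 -53197117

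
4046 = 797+3249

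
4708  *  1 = 4708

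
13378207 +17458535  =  30836742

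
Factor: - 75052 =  - 2^2*29^1*647^1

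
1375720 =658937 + 716783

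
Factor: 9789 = 3^1 * 13^1*251^1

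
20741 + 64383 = 85124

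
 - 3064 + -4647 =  - 7711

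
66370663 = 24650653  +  41720010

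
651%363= 288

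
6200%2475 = 1250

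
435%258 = 177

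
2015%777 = 461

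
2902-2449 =453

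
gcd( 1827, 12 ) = 3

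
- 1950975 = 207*( - 9425)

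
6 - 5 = 1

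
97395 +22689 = 120084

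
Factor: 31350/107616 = 275/944= 2^(- 4)*5^2*11^1 * 59^( - 1) 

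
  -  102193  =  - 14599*7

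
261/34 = 7+23/34 = 7.68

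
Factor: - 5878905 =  - 3^1*5^1*349^1*  1123^1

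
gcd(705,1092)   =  3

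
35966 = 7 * 5138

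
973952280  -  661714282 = 312237998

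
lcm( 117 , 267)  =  10413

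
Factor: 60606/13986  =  13/3= 3^( - 1) * 13^1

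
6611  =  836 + 5775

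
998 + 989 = 1987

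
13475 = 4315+9160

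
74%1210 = 74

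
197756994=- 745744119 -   -  943501113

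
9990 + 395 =10385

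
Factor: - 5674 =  - 2^1*2837^1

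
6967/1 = 6967 =6967.00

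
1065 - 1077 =-12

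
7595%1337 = 910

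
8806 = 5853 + 2953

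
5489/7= 784 + 1/7 = 784.14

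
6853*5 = 34265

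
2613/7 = 373 + 2/7 = 373.29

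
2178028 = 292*7459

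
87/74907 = 1/861 =0.00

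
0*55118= 0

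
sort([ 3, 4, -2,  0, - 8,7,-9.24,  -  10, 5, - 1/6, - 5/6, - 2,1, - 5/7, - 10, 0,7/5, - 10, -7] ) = [  -  10, - 10,-10,-9.24, - 8,  -  7  , - 2,  -  2, - 5/6,  -  5/7,- 1/6  ,  0, 0,  1,7/5, 3, 4,5,7]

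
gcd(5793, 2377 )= 1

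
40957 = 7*5851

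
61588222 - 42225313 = 19362909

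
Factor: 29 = 29^1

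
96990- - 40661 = 137651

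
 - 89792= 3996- 93788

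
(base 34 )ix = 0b1010000101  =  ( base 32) K5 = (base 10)645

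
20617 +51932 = 72549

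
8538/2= 4269 = 4269.00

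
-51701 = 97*( - 533)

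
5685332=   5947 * 956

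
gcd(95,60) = 5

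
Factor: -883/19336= -2^( -3) * 883^1*2417^( -1 )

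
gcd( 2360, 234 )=2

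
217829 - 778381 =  - 560552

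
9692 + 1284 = 10976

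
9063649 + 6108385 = 15172034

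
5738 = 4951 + 787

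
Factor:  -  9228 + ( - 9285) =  -3^2*11^2*17^1 = - 18513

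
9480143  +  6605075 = 16085218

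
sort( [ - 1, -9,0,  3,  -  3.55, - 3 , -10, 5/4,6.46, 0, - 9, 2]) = [ - 10, - 9, - 9, - 3.55, - 3, - 1,  0,0,5/4, 2,3,  6.46 ] 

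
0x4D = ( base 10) 77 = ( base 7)140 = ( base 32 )2d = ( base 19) 41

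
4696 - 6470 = - 1774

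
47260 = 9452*5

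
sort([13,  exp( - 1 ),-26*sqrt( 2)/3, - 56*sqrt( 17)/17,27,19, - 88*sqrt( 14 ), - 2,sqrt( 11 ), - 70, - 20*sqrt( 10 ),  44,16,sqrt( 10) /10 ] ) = [-88*sqrt( 14 ), - 70 , - 20*sqrt (10 ), - 56*sqrt( 17)/17,- 26*sqrt( 2 ) /3, - 2, sqrt( 10) /10,exp( - 1),sqrt( 11),13,16,19,  27, 44 ]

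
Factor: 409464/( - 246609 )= - 2^3*11^1*53^( - 1) = -  88/53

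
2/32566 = 1/16283 = 0.00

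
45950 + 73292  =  119242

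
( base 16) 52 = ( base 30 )2M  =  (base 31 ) 2k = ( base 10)82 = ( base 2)1010010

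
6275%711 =587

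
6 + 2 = 8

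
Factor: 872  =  2^3*109^1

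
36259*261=9463599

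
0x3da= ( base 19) 2DH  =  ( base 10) 986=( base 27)19E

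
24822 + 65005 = 89827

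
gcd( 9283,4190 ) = 1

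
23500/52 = 5875/13 = 451.92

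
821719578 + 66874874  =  888594452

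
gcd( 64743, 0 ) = 64743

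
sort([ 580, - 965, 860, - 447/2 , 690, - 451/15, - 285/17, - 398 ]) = [ - 965,-398, - 447/2,-451/15, - 285/17, 580, 690, 860]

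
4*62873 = 251492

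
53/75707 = 53/75707 = 0.00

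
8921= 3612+5309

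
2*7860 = 15720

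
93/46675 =93/46675   =  0.00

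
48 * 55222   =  2650656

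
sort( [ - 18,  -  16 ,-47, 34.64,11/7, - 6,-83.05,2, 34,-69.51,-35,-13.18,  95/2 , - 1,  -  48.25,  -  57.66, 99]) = [-83.05,  -  69.51, - 57.66, - 48.25, - 47 , - 35,-18, - 16, - 13.18,-6,-1,11/7,2, 34 , 34.64, 95/2,99] 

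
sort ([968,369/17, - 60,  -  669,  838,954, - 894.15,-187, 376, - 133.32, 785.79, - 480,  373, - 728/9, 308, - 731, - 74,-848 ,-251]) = [ - 894.15, - 848, - 731,-669, - 480, - 251, - 187,- 133.32, - 728/9,- 74, - 60,  369/17,308,  373,  376,785.79,  838,954 , 968] 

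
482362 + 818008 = 1300370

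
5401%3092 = 2309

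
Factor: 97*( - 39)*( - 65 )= 245895 = 3^1*5^1*13^2*97^1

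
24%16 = 8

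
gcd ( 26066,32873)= 1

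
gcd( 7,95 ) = 1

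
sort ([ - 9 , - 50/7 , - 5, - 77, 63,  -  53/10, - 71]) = [ - 77,- 71, - 9,-50/7, - 53/10, - 5, 63]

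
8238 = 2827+5411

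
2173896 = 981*2216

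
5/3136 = 5/3136 = 0.00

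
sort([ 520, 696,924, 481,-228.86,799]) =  [ - 228.86,  481,520, 696,799, 924]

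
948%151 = 42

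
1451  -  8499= - 7048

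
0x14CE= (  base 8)12316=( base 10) 5326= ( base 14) 1d26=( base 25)8D1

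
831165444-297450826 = 533714618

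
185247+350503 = 535750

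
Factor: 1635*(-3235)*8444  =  -2^2*3^1* 5^2*109^1*647^1*2111^1 = - 44662215900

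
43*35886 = 1543098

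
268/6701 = 268/6701= 0.04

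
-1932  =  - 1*1932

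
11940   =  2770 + 9170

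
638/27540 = 319/13770 =0.02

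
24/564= 2/47 = 0.04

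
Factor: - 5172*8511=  - 44018892 = -2^2*3^2*431^1  *  2837^1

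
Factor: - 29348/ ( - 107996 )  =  253/931 =7^( - 2) * 11^1 * 19^( - 1 ) * 23^1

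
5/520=1/104 = 0.01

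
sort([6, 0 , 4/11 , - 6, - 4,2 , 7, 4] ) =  [ - 6, - 4 , 0 , 4/11,2, 4 , 6, 7] 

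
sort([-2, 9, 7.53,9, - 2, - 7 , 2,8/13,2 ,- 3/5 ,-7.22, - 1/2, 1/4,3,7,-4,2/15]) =[ - 7.22,  -  7, -4, - 2,-2 , - 3/5, - 1/2,2/15,1/4,8/13, 2,2,3,7,7.53, 9,  9] 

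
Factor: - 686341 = - 17^1*47^1 * 859^1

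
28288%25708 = 2580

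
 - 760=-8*95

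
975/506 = 1  +  469/506 = 1.93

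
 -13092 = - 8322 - 4770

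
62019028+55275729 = 117294757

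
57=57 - 0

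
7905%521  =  90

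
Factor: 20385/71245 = 4077/14249=3^3*151^1*14249^( - 1) 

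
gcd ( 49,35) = 7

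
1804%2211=1804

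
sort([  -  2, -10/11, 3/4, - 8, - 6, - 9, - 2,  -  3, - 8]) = [ - 9, - 8, - 8,-6, - 3,-2, - 2, - 10/11, 3/4 ] 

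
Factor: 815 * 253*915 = 3^1 * 5^2*11^1*23^1 * 61^1*163^1 = 188668425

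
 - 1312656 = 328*( -4002)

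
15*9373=140595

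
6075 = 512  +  5563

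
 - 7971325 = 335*( - 23795) 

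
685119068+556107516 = 1241226584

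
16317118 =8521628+7795490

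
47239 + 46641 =93880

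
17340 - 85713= - 68373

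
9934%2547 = 2293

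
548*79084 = 43338032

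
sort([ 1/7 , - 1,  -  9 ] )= [- 9, - 1,  1/7]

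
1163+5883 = 7046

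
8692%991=764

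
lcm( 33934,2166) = 101802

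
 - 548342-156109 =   -  704451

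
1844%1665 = 179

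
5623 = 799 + 4824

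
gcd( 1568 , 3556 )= 28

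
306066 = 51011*6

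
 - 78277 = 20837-99114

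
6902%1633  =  370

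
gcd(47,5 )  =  1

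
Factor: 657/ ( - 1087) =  - 3^2*73^1 * 1087^( - 1 )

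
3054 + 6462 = 9516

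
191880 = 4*47970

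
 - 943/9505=-943/9505 = - 0.10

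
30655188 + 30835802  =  61490990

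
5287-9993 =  - 4706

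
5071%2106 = 859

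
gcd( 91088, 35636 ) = 4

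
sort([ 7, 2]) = [ 2, 7]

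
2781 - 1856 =925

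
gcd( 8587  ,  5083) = 1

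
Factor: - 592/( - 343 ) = 2^4*7^(- 3)*37^1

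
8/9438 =4/4719 = 0.00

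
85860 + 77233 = 163093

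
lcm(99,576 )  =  6336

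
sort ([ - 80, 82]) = [  -  80, 82 ] 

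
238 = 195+43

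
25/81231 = 25/81231 = 0.00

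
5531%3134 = 2397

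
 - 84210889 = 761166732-845377621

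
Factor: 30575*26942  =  823751650  =  2^1 * 5^2*19^1*709^1*1223^1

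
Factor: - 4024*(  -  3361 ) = 2^3*503^1*3361^1  =  13524664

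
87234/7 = 12462 = 12462.00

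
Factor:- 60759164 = -2^2*15189791^1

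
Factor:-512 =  - 2^9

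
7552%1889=1885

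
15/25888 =15/25888 = 0.00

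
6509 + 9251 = 15760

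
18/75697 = 18/75697 = 0.00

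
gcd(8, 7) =1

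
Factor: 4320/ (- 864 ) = - 5 = - 5^1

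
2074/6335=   2074/6335 = 0.33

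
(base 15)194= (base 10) 364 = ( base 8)554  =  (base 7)1030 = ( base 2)101101100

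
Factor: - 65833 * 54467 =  - 7^1*31^1 *43^1*251^1 * 1531^1 = - 3585726011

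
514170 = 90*5713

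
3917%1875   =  167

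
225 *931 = 209475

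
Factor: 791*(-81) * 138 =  - 8841798 = - 2^1*3^5 * 7^1*23^1*113^1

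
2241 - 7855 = -5614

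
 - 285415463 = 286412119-571827582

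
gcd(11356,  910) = 2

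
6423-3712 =2711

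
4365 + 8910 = 13275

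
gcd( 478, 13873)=1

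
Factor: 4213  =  11^1*383^1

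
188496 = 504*374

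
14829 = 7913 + 6916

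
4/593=4/593 = 0.01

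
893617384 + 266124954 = 1159742338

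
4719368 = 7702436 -2983068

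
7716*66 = 509256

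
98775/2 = 49387 + 1/2 = 49387.50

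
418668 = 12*34889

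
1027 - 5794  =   - 4767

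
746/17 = 746/17  =  43.88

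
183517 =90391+93126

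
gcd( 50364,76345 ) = 1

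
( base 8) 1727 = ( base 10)983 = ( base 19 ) 2de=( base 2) 1111010111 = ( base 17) 36e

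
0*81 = 0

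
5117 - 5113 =4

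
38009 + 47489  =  85498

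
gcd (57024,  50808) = 24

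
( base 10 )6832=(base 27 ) 9a1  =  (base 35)5k7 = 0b1101010110000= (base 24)BKG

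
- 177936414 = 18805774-196742188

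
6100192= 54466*112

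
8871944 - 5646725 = 3225219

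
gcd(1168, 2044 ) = 292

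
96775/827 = 117 + 16/827= 117.02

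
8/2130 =4/1065 =0.00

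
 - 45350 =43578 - 88928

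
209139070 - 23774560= 185364510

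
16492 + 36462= 52954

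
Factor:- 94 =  - 2^1*47^1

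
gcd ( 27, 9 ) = 9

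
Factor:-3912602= - 2^1*37^2*1429^1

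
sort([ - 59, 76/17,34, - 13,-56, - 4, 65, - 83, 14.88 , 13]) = [ -83, - 59 , - 56 , - 13 ,  -  4,76/17, 13 , 14.88, 34, 65 ] 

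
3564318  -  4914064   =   - 1349746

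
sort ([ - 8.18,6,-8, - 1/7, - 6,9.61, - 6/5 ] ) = [ - 8.18, - 8,-6, - 6/5, - 1/7, 6, 9.61 ]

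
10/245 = 2/49  =  0.04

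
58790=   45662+13128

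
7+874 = 881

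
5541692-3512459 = 2029233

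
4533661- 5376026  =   - 842365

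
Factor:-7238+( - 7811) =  -15049 = - 101^1*149^1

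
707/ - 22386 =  - 1 + 3097/3198= -0.03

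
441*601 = 265041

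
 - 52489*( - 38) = 1994582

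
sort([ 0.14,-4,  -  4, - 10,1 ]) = [ - 10, - 4,- 4,0.14,1]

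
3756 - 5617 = - 1861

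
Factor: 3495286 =2^1*1747643^1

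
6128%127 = 32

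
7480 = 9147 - 1667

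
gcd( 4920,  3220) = 20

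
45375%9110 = 8935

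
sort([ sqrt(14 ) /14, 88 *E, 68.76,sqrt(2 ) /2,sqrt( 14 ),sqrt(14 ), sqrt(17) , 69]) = [sqrt(14)/14, sqrt( 2)/2  ,  sqrt( 14),sqrt( 14), sqrt( 17 ) , 68.76, 69,88 *E ] 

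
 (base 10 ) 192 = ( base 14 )da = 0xc0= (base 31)66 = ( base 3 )21010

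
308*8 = 2464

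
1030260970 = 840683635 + 189577335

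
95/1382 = 95/1382 = 0.07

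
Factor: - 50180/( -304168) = 65/394 = 2^(-1)*5^1 * 13^1 * 197^( - 1) 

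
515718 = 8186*63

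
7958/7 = 1136 + 6/7 = 1136.86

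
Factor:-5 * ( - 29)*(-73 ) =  -5^1*29^1*73^1 = -10585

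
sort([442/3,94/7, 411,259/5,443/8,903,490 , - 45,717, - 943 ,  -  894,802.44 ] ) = [ - 943,  -  894,  -  45,94/7,259/5,443/8 , 442/3,411,490,717, 802.44,903] 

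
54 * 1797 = 97038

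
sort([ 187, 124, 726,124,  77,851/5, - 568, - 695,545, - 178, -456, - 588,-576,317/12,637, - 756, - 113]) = [ - 756 , - 695, - 588, - 576, - 568 ,-456, - 178, - 113,317/12, 77, 124 , 124 , 851/5,187, 545,637,726]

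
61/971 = 61/971 = 0.06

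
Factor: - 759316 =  - 2^2 * 19^1*97^1*103^1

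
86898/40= 43449/20 = 2172.45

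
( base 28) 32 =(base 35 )2G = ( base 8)126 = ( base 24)3E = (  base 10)86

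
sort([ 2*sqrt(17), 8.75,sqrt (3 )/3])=[sqrt (3)/3,2*sqrt( 17), 8.75]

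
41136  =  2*20568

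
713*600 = 427800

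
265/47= 5+30/47=5.64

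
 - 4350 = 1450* (-3)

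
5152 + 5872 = 11024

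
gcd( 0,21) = 21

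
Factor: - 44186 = -2^1*22093^1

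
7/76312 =7/76312 = 0.00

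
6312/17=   371 + 5/17 = 371.29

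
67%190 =67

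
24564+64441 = 89005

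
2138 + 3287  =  5425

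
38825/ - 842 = -47+749/842 = -  46.11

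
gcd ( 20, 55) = 5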